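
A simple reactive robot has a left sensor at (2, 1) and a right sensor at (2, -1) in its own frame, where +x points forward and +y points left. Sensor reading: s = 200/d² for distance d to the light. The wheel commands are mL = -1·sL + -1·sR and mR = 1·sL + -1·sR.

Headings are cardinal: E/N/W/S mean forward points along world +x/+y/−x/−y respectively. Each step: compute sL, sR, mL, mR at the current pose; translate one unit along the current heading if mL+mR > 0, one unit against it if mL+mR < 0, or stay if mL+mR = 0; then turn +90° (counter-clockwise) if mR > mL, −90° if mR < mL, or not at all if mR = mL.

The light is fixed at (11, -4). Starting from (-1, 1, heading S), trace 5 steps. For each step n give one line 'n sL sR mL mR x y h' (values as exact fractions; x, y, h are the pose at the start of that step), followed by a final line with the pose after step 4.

0 20/13 100/89 -3080/1157 480/1157 -1 1 S
1 200/149 8/5 -2192/745 -192/745 -1 2 E
2 10/13 25/26 -45/26 -5/26 -2 2 N
3 200/241 200/261 -100400/62901 4000/62901 -2 1 W
4 20/13 100/89 -3080/1157 480/1157 -1 1 S
final -1 2 E

n=0: pose=(-1,1,S); sL=20/13, sR=100/89; mL=-3080/1157, mR=480/1157; mL+mR=-200/89 → advance -1; mR−mL=40/13 → turn +1·90°
n=1: pose=(-1,2,E); sL=200/149, sR=8/5; mL=-2192/745, mR=-192/745; mL+mR=-16/5 → advance -1; mR−mL=400/149 → turn +1·90°
n=2: pose=(-2,2,N); sL=10/13, sR=25/26; mL=-45/26, mR=-5/26; mL+mR=-25/13 → advance -1; mR−mL=20/13 → turn +1·90°
n=3: pose=(-2,1,W); sL=200/241, sR=200/261; mL=-100400/62901, mR=4000/62901; mL+mR=-400/261 → advance -1; mR−mL=400/241 → turn +1·90°
n=4: pose=(-1,1,S); sL=20/13, sR=100/89; mL=-3080/1157, mR=480/1157; mL+mR=-200/89 → advance -1; mR−mL=40/13 → turn +1·90°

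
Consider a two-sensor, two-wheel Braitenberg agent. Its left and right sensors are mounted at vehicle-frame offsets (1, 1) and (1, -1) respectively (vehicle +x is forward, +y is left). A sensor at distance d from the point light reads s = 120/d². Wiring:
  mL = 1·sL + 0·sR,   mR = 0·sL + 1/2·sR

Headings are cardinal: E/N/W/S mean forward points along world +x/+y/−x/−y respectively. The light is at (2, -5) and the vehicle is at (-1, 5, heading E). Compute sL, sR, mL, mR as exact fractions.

left sensor world pos  = (0, 6); dL² = 125
right sensor world pos = (0, 4); dR² = 85
sL = 120/125 = 24/25
sR = 120/85 = 24/17
mL = 1·sL + 0·sR = 24/25
mR = 0·sL + 1/2·sR = 12/17

24/25 24/17 24/25 12/17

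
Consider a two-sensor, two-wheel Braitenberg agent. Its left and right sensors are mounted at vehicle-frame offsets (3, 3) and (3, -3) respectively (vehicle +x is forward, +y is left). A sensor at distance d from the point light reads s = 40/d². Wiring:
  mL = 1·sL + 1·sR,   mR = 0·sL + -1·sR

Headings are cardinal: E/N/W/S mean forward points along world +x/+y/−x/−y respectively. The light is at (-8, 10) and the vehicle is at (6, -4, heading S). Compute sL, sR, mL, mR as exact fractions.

left sensor world pos  = (9, -7); dL² = 578
right sensor world pos = (3, -7); dR² = 410
sL = 40/578 = 20/289
sR = 40/410 = 4/41
mL = 1·sL + 1·sR = 1976/11849
mR = 0·sL + -1·sR = -4/41

20/289 4/41 1976/11849 -4/41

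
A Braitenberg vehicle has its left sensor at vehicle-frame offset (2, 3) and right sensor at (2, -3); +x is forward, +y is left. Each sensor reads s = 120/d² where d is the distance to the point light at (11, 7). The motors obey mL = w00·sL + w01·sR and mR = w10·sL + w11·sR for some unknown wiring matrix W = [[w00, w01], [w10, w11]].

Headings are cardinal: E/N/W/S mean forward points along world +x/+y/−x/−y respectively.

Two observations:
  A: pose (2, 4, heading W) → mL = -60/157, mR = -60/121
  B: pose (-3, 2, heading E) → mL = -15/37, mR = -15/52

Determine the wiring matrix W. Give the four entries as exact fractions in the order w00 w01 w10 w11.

-1/2 0 0 -1/2

obs A: pose=(2,4,W) → sL=120/157, sR=120/121, mL=-60/157, mR=-60/121
obs B: pose=(-3,2,E) → sL=30/37, sR=15/26, mL=-15/37, mR=-15/52
sensor matrix S = [[120/157, 120/121], [30/37, 15/26]]; det S = -3318300/9137557
solve [mL_A; mL_B] = S·[w00; w01] and [mR_A; mR_B] = S·[w10; w11]:
  w00 = -1/2, w01 = 0, w10 = 0, w11 = -1/2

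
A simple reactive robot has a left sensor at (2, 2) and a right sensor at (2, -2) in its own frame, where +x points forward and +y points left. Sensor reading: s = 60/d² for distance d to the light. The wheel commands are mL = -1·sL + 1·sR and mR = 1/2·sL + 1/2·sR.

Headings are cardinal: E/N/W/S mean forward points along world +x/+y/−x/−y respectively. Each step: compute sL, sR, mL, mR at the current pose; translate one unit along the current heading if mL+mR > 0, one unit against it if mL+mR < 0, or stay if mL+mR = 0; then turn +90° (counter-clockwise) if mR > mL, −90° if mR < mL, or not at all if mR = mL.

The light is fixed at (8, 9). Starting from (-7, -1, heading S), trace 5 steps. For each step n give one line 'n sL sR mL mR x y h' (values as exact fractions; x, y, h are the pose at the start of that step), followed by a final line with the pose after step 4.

n=0: pose=(-7,-1,S); sL=60/313, sR=60/433; mL=-7200/135529, mR=22380/135529; mL+mR=15180/135529 → advance +1; mR−mL=29580/135529 → turn +1·90°
n=1: pose=(-7,-2,E); sL=6/25, sR=30/169; mL=-264/4225, mR=882/4225; mL+mR=618/4225 → advance +1; mR−mL=1146/4225 → turn +1·90°
n=2: pose=(-6,-2,N); sL=60/337, sR=4/15; mL=448/5055, mR=1124/5055; mL+mR=524/1685 → advance +1; mR−mL=676/5055 → turn +1·90°
n=3: pose=(-6,-1,W); sL=3/20, sR=3/16; mL=3/80, mR=27/160; mL+mR=33/160 → advance +1; mR−mL=21/160 → turn +1·90°
n=4: pose=(-7,-1,S); sL=60/313, sR=60/433; mL=-7200/135529, mR=22380/135529; mL+mR=15180/135529 → advance +1; mR−mL=29580/135529 → turn +1·90°

0 60/313 60/433 -7200/135529 22380/135529 -7 -1 S
1 6/25 30/169 -264/4225 882/4225 -7 -2 E
2 60/337 4/15 448/5055 1124/5055 -6 -2 N
3 3/20 3/16 3/80 27/160 -6 -1 W
4 60/313 60/433 -7200/135529 22380/135529 -7 -1 S
final -7 -2 E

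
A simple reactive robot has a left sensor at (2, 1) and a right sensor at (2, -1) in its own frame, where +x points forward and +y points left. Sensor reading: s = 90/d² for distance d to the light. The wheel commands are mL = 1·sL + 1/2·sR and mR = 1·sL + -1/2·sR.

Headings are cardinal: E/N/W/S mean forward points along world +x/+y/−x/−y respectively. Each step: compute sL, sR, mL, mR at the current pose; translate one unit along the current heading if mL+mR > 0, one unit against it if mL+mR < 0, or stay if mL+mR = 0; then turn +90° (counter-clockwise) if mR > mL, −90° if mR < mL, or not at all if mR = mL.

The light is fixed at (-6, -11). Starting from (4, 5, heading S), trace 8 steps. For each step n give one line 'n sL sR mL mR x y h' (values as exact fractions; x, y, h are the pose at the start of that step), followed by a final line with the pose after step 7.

n=0: pose=(4,5,S); sL=90/317, sR=90/277; mL=39195/87809, mR=10665/87809; mL+mR=180/317 → advance +1; mR−mL=-90/277 → turn -1·90°
n=1: pose=(4,4,W); sL=9/26, sR=9/32; mL=405/832, mR=171/832; mL+mR=9/13 → advance +1; mR−mL=-9/32 → turn -1·90°
n=2: pose=(3,4,N); sL=90/353, sR=90/389; mL=50895/137317, mR=19125/137317; mL+mR=180/353 → advance +1; mR−mL=-90/389 → turn -1·90°
n=3: pose=(3,5,E); sL=9/41, sR=45/173; mL=4959/14186, mR=1269/14186; mL+mR=18/41 → advance +1; mR−mL=-45/173 → turn -1·90°
n=4: pose=(4,5,S); sL=90/317, sR=90/277; mL=39195/87809, mR=10665/87809; mL+mR=180/317 → advance +1; mR−mL=-90/277 → turn -1·90°
n=5: pose=(4,4,W); sL=9/26, sR=9/32; mL=405/832, mR=171/832; mL+mR=9/13 → advance +1; mR−mL=-9/32 → turn -1·90°
n=6: pose=(3,4,N); sL=90/353, sR=90/389; mL=50895/137317, mR=19125/137317; mL+mR=180/353 → advance +1; mR−mL=-90/389 → turn -1·90°
n=7: pose=(3,5,E); sL=9/41, sR=45/173; mL=4959/14186, mR=1269/14186; mL+mR=18/41 → advance +1; mR−mL=-45/173 → turn -1·90°

0 90/317 90/277 39195/87809 10665/87809 4 5 S
1 9/26 9/32 405/832 171/832 4 4 W
2 90/353 90/389 50895/137317 19125/137317 3 4 N
3 9/41 45/173 4959/14186 1269/14186 3 5 E
4 90/317 90/277 39195/87809 10665/87809 4 5 S
5 9/26 9/32 405/832 171/832 4 4 W
6 90/353 90/389 50895/137317 19125/137317 3 4 N
7 9/41 45/173 4959/14186 1269/14186 3 5 E
final 4 5 S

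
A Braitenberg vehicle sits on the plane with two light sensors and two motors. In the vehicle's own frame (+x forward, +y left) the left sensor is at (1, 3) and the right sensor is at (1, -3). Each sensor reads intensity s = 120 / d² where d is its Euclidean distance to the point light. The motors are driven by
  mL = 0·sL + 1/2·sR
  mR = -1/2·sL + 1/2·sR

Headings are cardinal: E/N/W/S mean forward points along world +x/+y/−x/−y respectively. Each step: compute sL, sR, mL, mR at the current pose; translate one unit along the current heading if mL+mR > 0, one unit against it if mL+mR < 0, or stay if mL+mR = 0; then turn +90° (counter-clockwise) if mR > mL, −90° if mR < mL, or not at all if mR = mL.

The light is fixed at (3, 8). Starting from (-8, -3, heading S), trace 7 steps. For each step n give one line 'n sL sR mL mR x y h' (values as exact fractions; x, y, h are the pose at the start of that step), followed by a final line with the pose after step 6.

n=0: pose=(-8,-3,S); sL=15/26, sR=6/17; mL=3/17, mR=-99/884; mL+mR=57/884 → advance +1; mR−mL=-15/52 → turn -1·90°
n=1: pose=(-8,-4,W); sL=40/123, sR=8/15; mL=4/15, mR=64/615; mL+mR=76/205 → advance +1; mR−mL=-20/123 → turn -1·90°
n=2: pose=(-9,-4,N); sL=60/173, sR=60/101; mL=30/101, mR=2160/17473; mL+mR=7350/17473 → advance +1; mR−mL=-30/173 → turn -1·90°
n=3: pose=(-9,-3,E); sL=24/37, sR=120/317; mL=60/317, mR=-1584/11729; mL+mR=636/11729 → advance +1; mR−mL=-12/37 → turn -1·90°
n=4: pose=(-8,-3,S); sL=15/26, sR=6/17; mL=3/17, mR=-99/884; mL+mR=57/884 → advance +1; mR−mL=-15/52 → turn -1·90°
n=5: pose=(-8,-4,W); sL=40/123, sR=8/15; mL=4/15, mR=64/615; mL+mR=76/205 → advance +1; mR−mL=-20/123 → turn -1·90°
n=6: pose=(-9,-4,N); sL=60/173, sR=60/101; mL=30/101, mR=2160/17473; mL+mR=7350/17473 → advance +1; mR−mL=-30/173 → turn -1·90°

0 15/26 6/17 3/17 -99/884 -8 -3 S
1 40/123 8/15 4/15 64/615 -8 -4 W
2 60/173 60/101 30/101 2160/17473 -9 -4 N
3 24/37 120/317 60/317 -1584/11729 -9 -3 E
4 15/26 6/17 3/17 -99/884 -8 -3 S
5 40/123 8/15 4/15 64/615 -8 -4 W
6 60/173 60/101 30/101 2160/17473 -9 -4 N
final -9 -3 E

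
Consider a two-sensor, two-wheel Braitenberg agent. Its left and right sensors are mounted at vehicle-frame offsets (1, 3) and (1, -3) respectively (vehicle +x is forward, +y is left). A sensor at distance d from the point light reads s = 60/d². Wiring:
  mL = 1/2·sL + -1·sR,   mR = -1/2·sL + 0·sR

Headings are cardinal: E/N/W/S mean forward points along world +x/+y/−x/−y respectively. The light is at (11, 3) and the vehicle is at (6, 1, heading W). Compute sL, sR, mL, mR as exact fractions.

left sensor world pos  = (5, -2); dL² = 61
right sensor world pos = (5, 4); dR² = 37
sL = 60/61 = 60/61
sR = 60/37 = 60/37
mL = 1/2·sL + -1·sR = -2550/2257
mR = -1/2·sL + 0·sR = -30/61

60/61 60/37 -2550/2257 -30/61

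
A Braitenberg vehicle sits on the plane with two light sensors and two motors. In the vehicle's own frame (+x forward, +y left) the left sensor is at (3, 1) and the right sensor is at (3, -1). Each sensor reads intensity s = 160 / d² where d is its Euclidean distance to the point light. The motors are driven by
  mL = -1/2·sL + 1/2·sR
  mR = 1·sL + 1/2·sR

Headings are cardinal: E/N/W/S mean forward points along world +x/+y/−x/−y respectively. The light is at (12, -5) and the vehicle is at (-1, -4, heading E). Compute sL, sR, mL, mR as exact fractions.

20/13 8/5 2/65 152/65

left sensor world pos  = (2, -3); dL² = 104
right sensor world pos = (2, -5); dR² = 100
sL = 160/104 = 20/13
sR = 160/100 = 8/5
mL = -1/2·sL + 1/2·sR = 2/65
mR = 1·sL + 1/2·sR = 152/65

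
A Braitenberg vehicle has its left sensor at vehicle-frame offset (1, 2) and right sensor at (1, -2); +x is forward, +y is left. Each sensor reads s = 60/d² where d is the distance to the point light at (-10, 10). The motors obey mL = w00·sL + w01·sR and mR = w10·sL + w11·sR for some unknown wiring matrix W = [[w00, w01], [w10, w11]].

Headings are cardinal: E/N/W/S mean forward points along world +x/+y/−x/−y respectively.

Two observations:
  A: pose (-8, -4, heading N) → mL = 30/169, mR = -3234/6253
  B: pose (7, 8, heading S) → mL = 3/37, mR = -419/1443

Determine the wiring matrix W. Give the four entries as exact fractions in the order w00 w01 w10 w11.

1/2 0 -1 -1/2

obs A: pose=(-8,-4,N) → sL=60/169, sR=12/37, mL=30/169, mR=-3234/6253
obs B: pose=(7,8,S) → sL=6/37, sR=10/39, mL=3/37, mR=-419/1443
sensor matrix S = [[60/169, 12/37], [6/37, 10/39]]; det S = 115616/3007693
solve [mL_A; mL_B] = S·[w00; w01] and [mR_A; mR_B] = S·[w10; w11]:
  w00 = 1/2, w01 = 0, w10 = -1, w11 = -1/2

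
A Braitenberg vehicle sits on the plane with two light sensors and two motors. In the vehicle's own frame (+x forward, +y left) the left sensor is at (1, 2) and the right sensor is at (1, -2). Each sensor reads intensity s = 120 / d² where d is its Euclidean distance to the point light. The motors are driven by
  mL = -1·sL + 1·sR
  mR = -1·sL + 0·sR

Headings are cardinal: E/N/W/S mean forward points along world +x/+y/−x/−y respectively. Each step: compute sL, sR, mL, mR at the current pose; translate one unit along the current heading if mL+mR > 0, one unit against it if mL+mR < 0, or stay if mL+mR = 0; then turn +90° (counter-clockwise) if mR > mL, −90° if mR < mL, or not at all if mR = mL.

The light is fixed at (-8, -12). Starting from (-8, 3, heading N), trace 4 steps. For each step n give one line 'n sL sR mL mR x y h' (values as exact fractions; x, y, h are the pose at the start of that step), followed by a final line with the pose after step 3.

n=0: pose=(-8,3,N); sL=6/13, sR=6/13; mL=0, mR=-6/13; mL+mR=-6/13 → advance -1; mR−mL=-6/13 → turn -1·90°
n=1: pose=(-8,2,E); sL=120/257, sR=24/29; mL=2688/7453, mR=-120/257; mL+mR=-792/7453 → advance -1; mR−mL=-24/29 → turn -1·90°
n=2: pose=(-9,2,S); sL=12/17, sR=60/89; mL=-48/1513, mR=-12/17; mL+mR=-1116/1513 → advance -1; mR−mL=-60/89 → turn -1·90°
n=3: pose=(-9,3,W); sL=120/173, sR=120/293; mL=-14400/50689, mR=-120/173; mL+mR=-49560/50689 → advance -1; mR−mL=-120/293 → turn -1·90°

0 6/13 6/13 0 -6/13 -8 3 N
1 120/257 24/29 2688/7453 -120/257 -8 2 E
2 12/17 60/89 -48/1513 -12/17 -9 2 S
3 120/173 120/293 -14400/50689 -120/173 -9 3 W
final -8 3 N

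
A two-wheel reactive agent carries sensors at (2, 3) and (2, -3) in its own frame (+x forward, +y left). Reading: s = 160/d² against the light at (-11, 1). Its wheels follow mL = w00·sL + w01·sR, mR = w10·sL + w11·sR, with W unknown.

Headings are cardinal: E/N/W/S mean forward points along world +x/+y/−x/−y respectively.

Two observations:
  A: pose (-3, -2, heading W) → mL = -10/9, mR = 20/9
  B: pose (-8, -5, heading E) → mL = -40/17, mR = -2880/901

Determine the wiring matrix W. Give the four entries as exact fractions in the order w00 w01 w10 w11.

obs A: pose=(-3,-2,W) → sL=20/9, sR=40/9, mL=-10/9, mR=20/9
obs B: pose=(-8,-5,E) → sL=80/17, sR=80/53, mL=-40/17, mR=-2880/901
sensor matrix S = [[20/9, 40/9], [80/17, 80/53]]; det S = -142400/8109
solve [mL_A; mL_B] = S·[w00; w01] and [mR_A; mR_B] = S·[w10; w11]:
  w00 = -1/2, w01 = 0, w10 = -1, w11 = 1

-1/2 0 -1 1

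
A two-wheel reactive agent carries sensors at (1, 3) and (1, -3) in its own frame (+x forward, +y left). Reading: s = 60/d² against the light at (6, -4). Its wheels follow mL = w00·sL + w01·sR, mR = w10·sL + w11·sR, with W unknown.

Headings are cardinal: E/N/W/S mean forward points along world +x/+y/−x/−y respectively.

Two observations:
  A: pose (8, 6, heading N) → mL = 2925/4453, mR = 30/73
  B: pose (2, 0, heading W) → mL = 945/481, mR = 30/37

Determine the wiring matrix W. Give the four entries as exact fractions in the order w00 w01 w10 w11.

obs A: pose=(8,6,N) → sL=30/61, sR=30/73, mL=2925/4453, mR=30/73
obs B: pose=(2,0,W) → sL=30/13, sR=30/37, mL=945/481, mR=30/37
sensor matrix S = [[30/61, 30/73], [30/13, 30/37]]; det S = -1177200/2141893
solve [mL_A; mL_B] = S·[w00; w01] and [mR_A; mR_B] = S·[w10; w11]:
  w00 = 1/2, w01 = 1, w10 = 0, w11 = 1

1/2 1 0 1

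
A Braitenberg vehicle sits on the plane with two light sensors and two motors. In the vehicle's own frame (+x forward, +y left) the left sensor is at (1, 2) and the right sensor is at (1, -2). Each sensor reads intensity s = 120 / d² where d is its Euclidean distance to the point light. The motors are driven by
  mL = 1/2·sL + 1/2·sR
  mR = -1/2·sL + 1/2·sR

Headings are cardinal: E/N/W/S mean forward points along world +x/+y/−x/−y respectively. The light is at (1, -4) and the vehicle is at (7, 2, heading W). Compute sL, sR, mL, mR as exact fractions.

left sensor world pos  = (6, 0); dL² = 41
right sensor world pos = (6, 4); dR² = 89
sL = 120/41 = 120/41
sR = 120/89 = 120/89
mL = 1/2·sL + 1/2·sR = 7800/3649
mR = -1/2·sL + 1/2·sR = -2880/3649

120/41 120/89 7800/3649 -2880/3649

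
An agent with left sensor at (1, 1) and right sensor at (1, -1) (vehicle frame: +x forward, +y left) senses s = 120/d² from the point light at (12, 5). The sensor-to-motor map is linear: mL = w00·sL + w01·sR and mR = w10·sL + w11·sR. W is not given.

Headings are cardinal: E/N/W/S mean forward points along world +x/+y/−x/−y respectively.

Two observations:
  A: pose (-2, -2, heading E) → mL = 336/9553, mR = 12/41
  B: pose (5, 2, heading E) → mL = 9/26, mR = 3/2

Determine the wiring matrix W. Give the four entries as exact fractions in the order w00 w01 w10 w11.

1/2 -1/2 1/2 0

obs A: pose=(-2,-2,E) → sL=24/41, sR=120/233, mL=336/9553, mR=12/41
obs B: pose=(5,2,E) → sL=3, sR=30/13, mL=9/26, mR=3/2
sensor matrix S = [[24/41, 120/233], [3, 30/13]]; det S = -24120/124189
solve [mL_A; mL_B] = S·[w00; w01] and [mR_A; mR_B] = S·[w10; w11]:
  w00 = 1/2, w01 = -1/2, w10 = 1/2, w11 = 0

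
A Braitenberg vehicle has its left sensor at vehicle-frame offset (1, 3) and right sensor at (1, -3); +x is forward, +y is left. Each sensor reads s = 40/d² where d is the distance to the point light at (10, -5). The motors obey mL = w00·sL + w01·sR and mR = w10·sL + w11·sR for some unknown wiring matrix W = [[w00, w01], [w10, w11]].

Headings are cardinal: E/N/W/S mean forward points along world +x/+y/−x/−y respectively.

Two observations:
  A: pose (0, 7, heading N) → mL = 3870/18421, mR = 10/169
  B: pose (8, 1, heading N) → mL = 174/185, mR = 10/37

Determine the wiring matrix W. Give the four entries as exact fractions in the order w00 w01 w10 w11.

obs A: pose=(0,7,N) → sL=20/169, sR=20/109, mL=3870/18421, mR=10/169
obs B: pose=(8,1,N) → sL=20/37, sR=4/5, mL=174/185, mR=10/37
sensor matrix S = [[20/169, 20/109], [20/37, 4/5]]; det S = -3072/681577
solve [mL_A; mL_B] = S·[w00; w01] and [mR_A; mR_B] = S·[w10; w11]:
  w00 = 1, w01 = 1/2, w10 = 1/2, w11 = 0

1 1/2 1/2 0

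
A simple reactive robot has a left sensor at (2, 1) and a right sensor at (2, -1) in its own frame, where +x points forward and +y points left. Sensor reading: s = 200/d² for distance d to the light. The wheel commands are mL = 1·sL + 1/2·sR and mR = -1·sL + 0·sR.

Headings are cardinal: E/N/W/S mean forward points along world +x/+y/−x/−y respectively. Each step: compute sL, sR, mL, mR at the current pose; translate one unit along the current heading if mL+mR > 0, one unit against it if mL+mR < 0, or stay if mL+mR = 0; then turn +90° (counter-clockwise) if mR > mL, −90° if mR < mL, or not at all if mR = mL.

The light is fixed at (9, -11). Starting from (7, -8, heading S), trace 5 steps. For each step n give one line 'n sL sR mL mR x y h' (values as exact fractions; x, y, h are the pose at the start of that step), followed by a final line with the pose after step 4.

0 100 20 110 -100 7 -8 S
1 200/17 8 268/17 -200/17 7 -9 W
2 25/4 10 45/4 -25/4 6 -9 N
3 200/17 40 540/17 -200/17 6 -8 E
4 100 20 110 -100 7 -8 S
final 7 -9 W

n=0: pose=(7,-8,S); sL=100, sR=20; mL=110, mR=-100; mL+mR=10 → advance +1; mR−mL=-210 → turn -1·90°
n=1: pose=(7,-9,W); sL=200/17, sR=8; mL=268/17, mR=-200/17; mL+mR=4 → advance +1; mR−mL=-468/17 → turn -1·90°
n=2: pose=(6,-9,N); sL=25/4, sR=10; mL=45/4, mR=-25/4; mL+mR=5 → advance +1; mR−mL=-35/2 → turn -1·90°
n=3: pose=(6,-8,E); sL=200/17, sR=40; mL=540/17, mR=-200/17; mL+mR=20 → advance +1; mR−mL=-740/17 → turn -1·90°
n=4: pose=(7,-8,S); sL=100, sR=20; mL=110, mR=-100; mL+mR=10 → advance +1; mR−mL=-210 → turn -1·90°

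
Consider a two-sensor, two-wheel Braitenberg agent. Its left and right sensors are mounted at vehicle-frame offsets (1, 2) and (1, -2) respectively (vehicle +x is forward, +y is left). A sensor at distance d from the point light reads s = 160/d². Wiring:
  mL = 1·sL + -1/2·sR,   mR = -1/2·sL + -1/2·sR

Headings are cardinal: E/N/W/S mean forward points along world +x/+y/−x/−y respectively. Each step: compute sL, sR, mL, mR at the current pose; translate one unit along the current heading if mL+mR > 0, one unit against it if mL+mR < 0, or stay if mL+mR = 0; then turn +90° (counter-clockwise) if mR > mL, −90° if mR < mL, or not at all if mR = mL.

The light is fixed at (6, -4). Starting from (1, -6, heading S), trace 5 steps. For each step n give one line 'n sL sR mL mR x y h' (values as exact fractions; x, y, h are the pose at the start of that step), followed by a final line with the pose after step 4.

n=0: pose=(1,-6,S); sL=80/9, sR=80/29; mL=1960/261, mR=-1520/261; mL+mR=440/261 → advance +1; mR−mL=-40/3 → turn -1·90°
n=1: pose=(1,-7,W); sL=160/61, sR=160/37; mL=1040/2257, mR=-7840/2257; mL+mR=-6800/2257 → advance -1; mR−mL=-240/61 → turn -1·90°
n=2: pose=(2,-7,N); sL=4, sR=20; mL=-6, mR=-12; mL+mR=-18 → advance -1; mR−mL=-6 → turn -1·90°
n=3: pose=(2,-8,E); sL=160/13, sR=32/9; mL=1232/117, mR=-928/117; mL+mR=304/117 → advance +1; mR−mL=-240/13 → turn -1·90°
n=4: pose=(3,-8,S); sL=80/13, sR=16/5; mL=296/65, mR=-304/65; mL+mR=-8/65 → advance -1; mR−mL=-120/13 → turn -1·90°

0 80/9 80/29 1960/261 -1520/261 1 -6 S
1 160/61 160/37 1040/2257 -7840/2257 1 -7 W
2 4 20 -6 -12 2 -7 N
3 160/13 32/9 1232/117 -928/117 2 -8 E
4 80/13 16/5 296/65 -304/65 3 -8 S
final 3 -7 W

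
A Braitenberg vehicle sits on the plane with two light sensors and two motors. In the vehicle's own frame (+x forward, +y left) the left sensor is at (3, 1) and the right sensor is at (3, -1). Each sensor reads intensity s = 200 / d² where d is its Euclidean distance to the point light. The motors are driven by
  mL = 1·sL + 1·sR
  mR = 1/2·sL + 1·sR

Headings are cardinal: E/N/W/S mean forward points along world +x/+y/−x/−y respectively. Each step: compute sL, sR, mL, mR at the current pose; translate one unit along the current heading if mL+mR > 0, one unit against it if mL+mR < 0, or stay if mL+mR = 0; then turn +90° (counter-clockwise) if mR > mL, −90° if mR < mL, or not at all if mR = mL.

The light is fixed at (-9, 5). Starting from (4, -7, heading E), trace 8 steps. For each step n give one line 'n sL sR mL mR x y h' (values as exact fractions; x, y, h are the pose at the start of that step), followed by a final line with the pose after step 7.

0 200/377 8/17 6416/6409 4716/6409 4 -7 E
1 4/9 100/197 1688/1773 1294/1773 5 -7 S
2 200/317 40/53 23280/16801 17980/16801 5 -8 W
3 50/61 25/37 3375/2257 2450/2257 4 -8 N
4 200/377 8/17 6416/6409 4716/6409 4 -7 E
5 4/9 100/197 1688/1773 1294/1773 5 -7 S
6 200/317 40/53 23280/16801 17980/16801 5 -8 W
7 50/61 25/37 3375/2257 2450/2257 4 -8 N
final 4 -7 E

n=0: pose=(4,-7,E); sL=200/377, sR=8/17; mL=6416/6409, mR=4716/6409; mL+mR=11132/6409 → advance +1; mR−mL=-100/377 → turn -1·90°
n=1: pose=(5,-7,S); sL=4/9, sR=100/197; mL=1688/1773, mR=1294/1773; mL+mR=994/591 → advance +1; mR−mL=-2/9 → turn -1·90°
n=2: pose=(5,-8,W); sL=200/317, sR=40/53; mL=23280/16801, mR=17980/16801; mL+mR=41260/16801 → advance +1; mR−mL=-100/317 → turn -1·90°
n=3: pose=(4,-8,N); sL=50/61, sR=25/37; mL=3375/2257, mR=2450/2257; mL+mR=5825/2257 → advance +1; mR−mL=-25/61 → turn -1·90°
n=4: pose=(4,-7,E); sL=200/377, sR=8/17; mL=6416/6409, mR=4716/6409; mL+mR=11132/6409 → advance +1; mR−mL=-100/377 → turn -1·90°
n=5: pose=(5,-7,S); sL=4/9, sR=100/197; mL=1688/1773, mR=1294/1773; mL+mR=994/591 → advance +1; mR−mL=-2/9 → turn -1·90°
n=6: pose=(5,-8,W); sL=200/317, sR=40/53; mL=23280/16801, mR=17980/16801; mL+mR=41260/16801 → advance +1; mR−mL=-100/317 → turn -1·90°
n=7: pose=(4,-8,N); sL=50/61, sR=25/37; mL=3375/2257, mR=2450/2257; mL+mR=5825/2257 → advance +1; mR−mL=-25/61 → turn -1·90°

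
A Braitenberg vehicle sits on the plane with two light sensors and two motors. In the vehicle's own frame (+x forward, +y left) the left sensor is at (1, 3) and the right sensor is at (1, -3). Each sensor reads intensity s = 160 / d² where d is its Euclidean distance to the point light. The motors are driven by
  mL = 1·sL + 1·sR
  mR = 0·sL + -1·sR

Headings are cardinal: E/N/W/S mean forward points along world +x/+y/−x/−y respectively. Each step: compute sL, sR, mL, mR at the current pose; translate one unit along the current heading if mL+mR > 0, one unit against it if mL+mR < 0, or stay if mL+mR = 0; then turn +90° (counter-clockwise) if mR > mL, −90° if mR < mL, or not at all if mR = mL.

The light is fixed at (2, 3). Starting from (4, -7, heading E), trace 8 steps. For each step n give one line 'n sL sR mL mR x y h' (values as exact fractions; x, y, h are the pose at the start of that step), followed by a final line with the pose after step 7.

n=0: pose=(4,-7,E); sL=80/29, sR=80/89; mL=9440/2581, mR=-80/89; mL+mR=80/29 → advance +1; mR−mL=-11760/2581 → turn -1·90°
n=1: pose=(5,-7,S); sL=160/157, sR=160/121; mL=44480/18997, mR=-160/121; mL+mR=160/157 → advance +1; mR−mL=-69600/18997 → turn -1·90°
n=2: pose=(5,-8,W); sL=4/5, sR=40/17; mL=268/85, mR=-40/17; mL+mR=4/5 → advance +1; mR−mL=-468/85 → turn -1·90°
n=3: pose=(4,-8,N); sL=160/101, sR=32/25; mL=7232/2525, mR=-32/25; mL+mR=160/101 → advance +1; mR−mL=-10464/2525 → turn -1·90°
n=4: pose=(4,-7,E); sL=80/29, sR=80/89; mL=9440/2581, mR=-80/89; mL+mR=80/29 → advance +1; mR−mL=-11760/2581 → turn -1·90°
n=5: pose=(5,-7,S); sL=160/157, sR=160/121; mL=44480/18997, mR=-160/121; mL+mR=160/157 → advance +1; mR−mL=-69600/18997 → turn -1·90°
n=6: pose=(5,-8,W); sL=4/5, sR=40/17; mL=268/85, mR=-40/17; mL+mR=4/5 → advance +1; mR−mL=-468/85 → turn -1·90°
n=7: pose=(4,-8,N); sL=160/101, sR=32/25; mL=7232/2525, mR=-32/25; mL+mR=160/101 → advance +1; mR−mL=-10464/2525 → turn -1·90°

0 80/29 80/89 9440/2581 -80/89 4 -7 E
1 160/157 160/121 44480/18997 -160/121 5 -7 S
2 4/5 40/17 268/85 -40/17 5 -8 W
3 160/101 32/25 7232/2525 -32/25 4 -8 N
4 80/29 80/89 9440/2581 -80/89 4 -7 E
5 160/157 160/121 44480/18997 -160/121 5 -7 S
6 4/5 40/17 268/85 -40/17 5 -8 W
7 160/101 32/25 7232/2525 -32/25 4 -8 N
final 4 -7 E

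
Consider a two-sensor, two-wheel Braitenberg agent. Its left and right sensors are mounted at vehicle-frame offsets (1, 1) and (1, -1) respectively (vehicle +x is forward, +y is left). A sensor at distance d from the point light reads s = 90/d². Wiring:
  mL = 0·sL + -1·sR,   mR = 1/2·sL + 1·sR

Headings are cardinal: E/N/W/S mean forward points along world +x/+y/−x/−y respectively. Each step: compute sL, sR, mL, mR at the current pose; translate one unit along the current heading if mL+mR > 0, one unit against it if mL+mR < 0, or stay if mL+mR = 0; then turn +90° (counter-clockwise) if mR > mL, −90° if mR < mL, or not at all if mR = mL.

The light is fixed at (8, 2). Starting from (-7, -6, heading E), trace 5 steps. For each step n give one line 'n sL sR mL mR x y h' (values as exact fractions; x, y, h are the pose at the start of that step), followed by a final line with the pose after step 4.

n=0: pose=(-7,-6,E); sL=18/49, sR=90/277; mL=-90/277, mR=6903/13573; mL+mR=9/49 → advance +1; mR−mL=11313/13573 → turn +1·90°
n=1: pose=(-6,-6,N); sL=45/137, sR=45/109; mL=-45/109, mR=17235/29866; mL+mR=45/274 → advance +1; mR−mL=29565/29866 → turn +1·90°
n=2: pose=(-6,-5,W); sL=90/289, sR=10/29; mL=-10/29, mR=4195/8381; mL+mR=45/289 → advance +1; mR−mL=7085/8381 → turn +1·90°
n=3: pose=(-7,-5,S); sL=9/26, sR=9/32; mL=-9/32, mR=189/416; mL+mR=9/52 → advance +1; mR−mL=153/208 → turn +1·90°
n=4: pose=(-7,-6,E); sL=18/49, sR=90/277; mL=-90/277, mR=6903/13573; mL+mR=9/49 → advance +1; mR−mL=11313/13573 → turn +1·90°

0 18/49 90/277 -90/277 6903/13573 -7 -6 E
1 45/137 45/109 -45/109 17235/29866 -6 -6 N
2 90/289 10/29 -10/29 4195/8381 -6 -5 W
3 9/26 9/32 -9/32 189/416 -7 -5 S
4 18/49 90/277 -90/277 6903/13573 -7 -6 E
final -6 -6 N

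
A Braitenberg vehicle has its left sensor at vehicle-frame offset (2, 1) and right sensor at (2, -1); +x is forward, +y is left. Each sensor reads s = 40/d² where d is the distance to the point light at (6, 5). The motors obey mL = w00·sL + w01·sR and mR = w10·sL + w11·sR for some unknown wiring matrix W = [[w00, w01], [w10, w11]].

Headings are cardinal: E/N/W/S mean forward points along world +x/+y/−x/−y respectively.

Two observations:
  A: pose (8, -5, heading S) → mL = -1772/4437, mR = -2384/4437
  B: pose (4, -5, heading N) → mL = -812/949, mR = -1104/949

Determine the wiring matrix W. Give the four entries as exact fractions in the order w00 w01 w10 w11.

-1 -1/2 -1 -1

obs A: pose=(8,-5,S) → sL=40/153, sR=8/29, mL=-1772/4437, mR=-2384/4437
obs B: pose=(4,-5,N) → sL=40/73, sR=8/13, mL=-812/949, mR=-1104/949
sensor matrix S = [[40/153, 8/29], [40/73, 8/13]]; det S = 40960/4210713
solve [mL_A; mL_B] = S·[w00; w01] and [mR_A; mR_B] = S·[w10; w11]:
  w00 = -1, w01 = -1/2, w10 = -1, w11 = -1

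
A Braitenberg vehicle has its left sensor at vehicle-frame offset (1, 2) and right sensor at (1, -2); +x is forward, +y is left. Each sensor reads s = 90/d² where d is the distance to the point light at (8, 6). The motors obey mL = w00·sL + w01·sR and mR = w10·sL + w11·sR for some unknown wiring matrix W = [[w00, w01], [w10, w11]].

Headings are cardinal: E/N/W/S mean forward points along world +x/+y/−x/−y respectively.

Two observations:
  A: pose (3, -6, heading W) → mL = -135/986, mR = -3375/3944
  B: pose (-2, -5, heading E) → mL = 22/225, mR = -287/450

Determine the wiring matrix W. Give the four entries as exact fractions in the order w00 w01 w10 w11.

1/2 -1/2 -1/2 -1

obs A: pose=(3,-6,W) → sL=45/116, sR=45/68, mL=-135/986, mR=-3375/3944
obs B: pose=(-2,-5,E) → sL=5/9, sR=9/25, mL=22/225, mR=-287/450
sensor matrix S = [[45/116, 45/68], [5/9, 9/25]]; det S = -562/2465
solve [mL_A; mL_B] = S·[w00; w01] and [mR_A; mR_B] = S·[w10; w11]:
  w00 = 1/2, w01 = -1/2, w10 = -1/2, w11 = -1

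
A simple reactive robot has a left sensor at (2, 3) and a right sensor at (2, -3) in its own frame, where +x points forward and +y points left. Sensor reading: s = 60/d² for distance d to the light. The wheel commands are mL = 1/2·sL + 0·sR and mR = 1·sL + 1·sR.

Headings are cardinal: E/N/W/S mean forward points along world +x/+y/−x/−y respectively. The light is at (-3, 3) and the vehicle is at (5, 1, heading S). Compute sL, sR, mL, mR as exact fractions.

left sensor world pos  = (8, -1); dL² = 137
right sensor world pos = (2, -1); dR² = 41
sL = 60/137 = 60/137
sR = 60/41 = 60/41
mL = 1/2·sL + 0·sR = 30/137
mR = 1·sL + 1·sR = 10680/5617

60/137 60/41 30/137 10680/5617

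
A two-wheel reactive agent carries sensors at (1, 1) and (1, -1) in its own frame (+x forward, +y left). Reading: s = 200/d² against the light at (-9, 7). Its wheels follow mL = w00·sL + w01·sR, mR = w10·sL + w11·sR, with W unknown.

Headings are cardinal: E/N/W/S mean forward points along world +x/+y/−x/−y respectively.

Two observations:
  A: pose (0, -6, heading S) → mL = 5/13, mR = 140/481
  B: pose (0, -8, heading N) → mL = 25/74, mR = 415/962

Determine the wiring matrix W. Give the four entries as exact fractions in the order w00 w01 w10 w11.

0 1/2 1 -1/2

obs A: pose=(0,-6,S) → sL=25/37, sR=10/13, mL=5/13, mR=140/481
obs B: pose=(0,-8,N) → sL=10/13, sR=25/37, mL=25/74, mR=415/962
sensor matrix S = [[25/37, 10/13], [10/13, 25/37]]; det S = -31275/231361
solve [mL_A; mL_B] = S·[w00; w01] and [mR_A; mR_B] = S·[w10; w11]:
  w00 = 0, w01 = 1/2, w10 = 1, w11 = -1/2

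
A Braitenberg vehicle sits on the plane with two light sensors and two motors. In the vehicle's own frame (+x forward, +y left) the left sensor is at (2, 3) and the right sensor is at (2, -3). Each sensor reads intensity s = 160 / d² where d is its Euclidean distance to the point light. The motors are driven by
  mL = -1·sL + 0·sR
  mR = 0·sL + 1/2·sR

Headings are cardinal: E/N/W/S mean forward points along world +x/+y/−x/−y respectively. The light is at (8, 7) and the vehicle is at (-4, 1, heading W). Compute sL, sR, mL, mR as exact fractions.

160/277 32/41 -160/277 16/41

left sensor world pos  = (-6, -2); dL² = 277
right sensor world pos = (-6, 4); dR² = 205
sL = 160/277 = 160/277
sR = 160/205 = 32/41
mL = -1·sL + 0·sR = -160/277
mR = 0·sL + 1/2·sR = 16/41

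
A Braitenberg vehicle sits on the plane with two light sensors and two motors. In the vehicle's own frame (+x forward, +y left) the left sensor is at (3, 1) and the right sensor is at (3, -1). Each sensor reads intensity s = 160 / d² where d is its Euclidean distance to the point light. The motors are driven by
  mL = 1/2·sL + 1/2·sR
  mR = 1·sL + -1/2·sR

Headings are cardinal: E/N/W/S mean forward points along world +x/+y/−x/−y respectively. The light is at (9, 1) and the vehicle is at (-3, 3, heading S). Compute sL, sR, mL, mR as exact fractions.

left sensor world pos  = (-2, 0); dL² = 122
right sensor world pos = (-4, 0); dR² = 170
sL = 160/122 = 80/61
sR = 160/170 = 16/17
mL = 1/2·sL + 1/2·sR = 1168/1037
mR = 1·sL + -1/2·sR = 872/1037

80/61 16/17 1168/1037 872/1037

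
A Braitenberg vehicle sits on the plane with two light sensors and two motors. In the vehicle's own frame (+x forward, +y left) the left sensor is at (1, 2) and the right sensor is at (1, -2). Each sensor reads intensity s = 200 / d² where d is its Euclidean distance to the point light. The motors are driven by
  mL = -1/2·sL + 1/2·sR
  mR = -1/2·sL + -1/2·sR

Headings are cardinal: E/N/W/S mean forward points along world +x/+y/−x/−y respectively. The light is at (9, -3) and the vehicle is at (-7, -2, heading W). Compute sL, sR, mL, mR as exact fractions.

20/29 100/149 -40/4321 -2940/4321

left sensor world pos  = (-8, -4); dL² = 290
right sensor world pos = (-8, 0); dR² = 298
sL = 200/290 = 20/29
sR = 200/298 = 100/149
mL = -1/2·sL + 1/2·sR = -40/4321
mR = -1/2·sL + -1/2·sR = -2940/4321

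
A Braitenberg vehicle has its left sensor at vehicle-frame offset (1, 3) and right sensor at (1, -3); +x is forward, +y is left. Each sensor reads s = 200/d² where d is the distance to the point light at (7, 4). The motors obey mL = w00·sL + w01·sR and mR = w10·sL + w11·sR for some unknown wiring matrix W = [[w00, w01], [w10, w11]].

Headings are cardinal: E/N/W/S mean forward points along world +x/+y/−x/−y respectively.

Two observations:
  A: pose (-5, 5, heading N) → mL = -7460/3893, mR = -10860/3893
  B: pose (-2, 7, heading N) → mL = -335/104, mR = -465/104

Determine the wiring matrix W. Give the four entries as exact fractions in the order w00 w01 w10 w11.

obs A: pose=(-5,5,N) → sL=200/229, sR=40/17, mL=-7460/3893, mR=-10860/3893
obs B: pose=(-2,7,N) → sL=5/4, sR=50/13, mL=-335/104, mR=-465/104
sensor matrix S = [[200/229, 40/17], [5/4, 50/13]]; det S = 21150/50609
solve [mL_A; mL_B] = S·[w00; w01] and [mR_A; mR_B] = S·[w10; w11]:
  w00 = 1/2, w01 = -1, w10 = -1/2, w11 = -1

1/2 -1 -1/2 -1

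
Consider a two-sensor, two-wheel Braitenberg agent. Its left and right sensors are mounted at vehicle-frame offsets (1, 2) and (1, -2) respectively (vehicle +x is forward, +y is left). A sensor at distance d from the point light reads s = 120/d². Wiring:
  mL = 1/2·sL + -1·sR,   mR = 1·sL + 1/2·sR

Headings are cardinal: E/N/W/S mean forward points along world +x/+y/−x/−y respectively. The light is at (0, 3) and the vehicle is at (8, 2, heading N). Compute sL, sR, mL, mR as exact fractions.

10/3 6/5 7/15 59/15

left sensor world pos  = (6, 3); dL² = 36
right sensor world pos = (10, 3); dR² = 100
sL = 120/36 = 10/3
sR = 120/100 = 6/5
mL = 1/2·sL + -1·sR = 7/15
mR = 1·sL + 1/2·sR = 59/15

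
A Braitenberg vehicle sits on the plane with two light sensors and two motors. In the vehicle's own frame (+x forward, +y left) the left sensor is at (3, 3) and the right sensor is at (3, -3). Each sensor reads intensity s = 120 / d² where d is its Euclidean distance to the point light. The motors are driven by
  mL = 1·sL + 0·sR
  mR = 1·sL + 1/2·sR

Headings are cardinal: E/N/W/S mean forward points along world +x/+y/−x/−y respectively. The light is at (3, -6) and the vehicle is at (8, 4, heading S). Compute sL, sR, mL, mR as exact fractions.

120/113 120/53 120/113 13140/5989

left sensor world pos  = (11, 1); dL² = 113
right sensor world pos = (5, 1); dR² = 53
sL = 120/113 = 120/113
sR = 120/53 = 120/53
mL = 1·sL + 0·sR = 120/113
mR = 1·sL + 1/2·sR = 13140/5989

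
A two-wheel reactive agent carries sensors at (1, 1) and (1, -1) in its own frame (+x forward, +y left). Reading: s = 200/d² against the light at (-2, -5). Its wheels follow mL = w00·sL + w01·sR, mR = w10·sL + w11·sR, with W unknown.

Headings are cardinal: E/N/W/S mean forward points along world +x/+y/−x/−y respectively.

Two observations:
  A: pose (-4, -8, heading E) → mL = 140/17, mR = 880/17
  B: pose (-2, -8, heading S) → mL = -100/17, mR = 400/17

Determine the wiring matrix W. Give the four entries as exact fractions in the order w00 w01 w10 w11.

obs A: pose=(-4,-8,E) → sL=40, sR=200/17, mL=140/17, mR=880/17
obs B: pose=(-2,-8,S) → sL=200/17, sR=200/17, mL=-100/17, mR=400/17
sensor matrix S = [[40, 200/17], [200/17, 200/17]]; det S = 96000/289
solve [mL_A; mL_B] = S·[w00; w01] and [mR_A; mR_B] = S·[w10; w11]:
  w00 = 1/2, w01 = -1, w10 = 1, w11 = 1

1/2 -1 1 1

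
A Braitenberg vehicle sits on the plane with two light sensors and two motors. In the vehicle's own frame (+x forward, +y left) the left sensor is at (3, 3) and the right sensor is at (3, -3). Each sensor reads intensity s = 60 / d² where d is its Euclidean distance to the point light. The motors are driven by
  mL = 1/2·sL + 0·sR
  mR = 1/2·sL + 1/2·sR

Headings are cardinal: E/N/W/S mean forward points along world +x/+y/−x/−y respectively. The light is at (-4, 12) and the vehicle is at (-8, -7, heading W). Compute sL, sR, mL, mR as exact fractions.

left sensor world pos  = (-11, -10); dL² = 533
right sensor world pos = (-11, -4); dR² = 305
sL = 60/533 = 60/533
sR = 60/305 = 12/61
mL = 1/2·sL + 0·sR = 30/533
mR = 1/2·sL + 1/2·sR = 5028/32513

60/533 12/61 30/533 5028/32513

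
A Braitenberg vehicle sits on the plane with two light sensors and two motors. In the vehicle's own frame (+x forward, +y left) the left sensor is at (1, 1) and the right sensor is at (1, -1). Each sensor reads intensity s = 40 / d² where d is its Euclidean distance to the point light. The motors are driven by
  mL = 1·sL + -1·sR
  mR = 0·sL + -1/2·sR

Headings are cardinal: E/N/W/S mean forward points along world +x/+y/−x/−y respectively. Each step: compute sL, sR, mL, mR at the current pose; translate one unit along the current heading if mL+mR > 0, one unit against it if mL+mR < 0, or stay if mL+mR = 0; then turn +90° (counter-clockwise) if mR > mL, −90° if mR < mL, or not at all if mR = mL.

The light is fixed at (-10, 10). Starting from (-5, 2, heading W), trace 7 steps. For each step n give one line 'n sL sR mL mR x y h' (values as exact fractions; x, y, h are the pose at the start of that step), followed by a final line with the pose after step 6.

n=0: pose=(-5,2,W); sL=40/97, sR=8/13; mL=-256/1261, mR=-4/13; mL+mR=-644/1261 → advance -1; mR−mL=-132/1261 → turn -1·90°
n=1: pose=(-4,2,N); sL=20/37, sR=20/49; mL=240/1813, mR=-10/49; mL+mR=-130/1813 → advance -1; mR−mL=-610/1813 → turn -1·90°
n=2: pose=(-4,1,E); sL=40/113, sR=40/149; mL=1440/16837, mR=-20/149; mL+mR=-820/16837 → advance -1; mR−mL=-3700/16837 → turn -1·90°
n=3: pose=(-5,1,S); sL=5/17, sR=10/29; mL=-25/493, mR=-5/29; mL+mR=-110/493 → advance -1; mR−mL=-60/493 → turn -1·90°
n=4: pose=(-5,2,W); sL=40/97, sR=8/13; mL=-256/1261, mR=-4/13; mL+mR=-644/1261 → advance -1; mR−mL=-132/1261 → turn -1·90°
n=5: pose=(-4,2,N); sL=20/37, sR=20/49; mL=240/1813, mR=-10/49; mL+mR=-130/1813 → advance -1; mR−mL=-610/1813 → turn -1·90°
n=6: pose=(-4,1,E); sL=40/113, sR=40/149; mL=1440/16837, mR=-20/149; mL+mR=-820/16837 → advance -1; mR−mL=-3700/16837 → turn -1·90°

0 40/97 8/13 -256/1261 -4/13 -5 2 W
1 20/37 20/49 240/1813 -10/49 -4 2 N
2 40/113 40/149 1440/16837 -20/149 -4 1 E
3 5/17 10/29 -25/493 -5/29 -5 1 S
4 40/97 8/13 -256/1261 -4/13 -5 2 W
5 20/37 20/49 240/1813 -10/49 -4 2 N
6 40/113 40/149 1440/16837 -20/149 -4 1 E
final -5 1 S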